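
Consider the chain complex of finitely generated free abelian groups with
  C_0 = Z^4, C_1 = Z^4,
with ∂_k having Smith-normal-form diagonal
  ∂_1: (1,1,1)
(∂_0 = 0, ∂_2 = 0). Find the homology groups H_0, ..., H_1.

H_0 ≅ Z,  H_1 ≅ Z.

H_0: b_0 = 4 − 0 − 3 = 1; torsion from ∂_1 factors > 1: none. So H_0 ≅ Z.
H_1: b_1 = 4 − 3 − 0 = 1; torsion from ∂_2 factors > 1: none. So H_1 ≅ Z.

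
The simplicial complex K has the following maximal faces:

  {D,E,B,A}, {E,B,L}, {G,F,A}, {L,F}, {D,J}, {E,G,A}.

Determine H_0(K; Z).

H_0 ≅ Z.

K has 8 vertices, 14 edges, 7 triangles, 1 3-simplex.
rank ∂_0 = 0, rank ∂_1 = 7 ⇒ b_0 = 8 − 0 − 7 = 1; all invariant factors of ∂_1 are 1 so no torsion. So H_0 = Z.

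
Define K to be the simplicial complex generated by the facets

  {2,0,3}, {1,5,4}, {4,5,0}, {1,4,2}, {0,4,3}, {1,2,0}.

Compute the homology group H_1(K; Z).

H_1 = Z.

Order the vertices as 0 < 1 < 2 < 3 < 4 < 5. Listing each simplex with vertices in this order, K has dimension 2 with simplices:

  0-simplices (6): [0], [1], [2], [3], [4], [5]
  1-simplices (12): [0,1], [0,2], [0,3], [0,4], [0,5], [1,2], [1,4], [1,5], [2,3], [2,4], [3,4], [4,5]
  2-simplices (6): [0,1,2], [0,2,3], [0,3,4], [0,4,5], [1,2,4], [1,4,5]

so the chain groups are C_0 ≅ Z^6, C_1 ≅ Z^12, C_2 ≅ Z^6.

Boundary ∂_1: C_1 → C_0 is given by ∂[p,q] = [q] − [p]. For instance
  ∂[1,2] = [2] − [1].
The resulting 6×12 matrix has rank 5, and its Smith normal form has invariant factors (1,1,1,1,1).

The boundary map ∂_2: C_2 → C_1 acts by ∂[p,q,r] = [q,r] − [p,r] + [p,q]. For instance
  ∂[0,4,5] = [4,5] − [0,5] + [0,4],
  ∂[0,3,4] = [3,4] − [0,4] + [0,3].
As a 12×6 matrix over Z this has rank 6, with invariant factors (1,1,1,1,1,1).

From H_k ≅ ker(∂_k) / im(∂_{k+1}) we obtain:

  H_1: rank ker ∂_1 − rank ∂_2 = (12 − 5) − 6 = 1, and the invariant factors of ∂_2 are all 1, so H_1 = Z.

(K is a triangulation of the cylinder S^1 x I.)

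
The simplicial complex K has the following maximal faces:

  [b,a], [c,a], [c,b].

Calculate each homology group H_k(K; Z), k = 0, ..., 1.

Fix the vertex order a < b < c and write every simplex with vertices in increasing order. Then dim K = 1 and the simplices of K are:

  0-simplices (3): a, b, c
  1-simplices (3): ab, ac, bc

so the chain groups are C_0 ≅ Z^3, C_1 ≅ Z^3.

Boundary ∂_1: C_1 → C_0 maps an edge to its endpoints' difference, ∂[p,q] = q − p. For instance
  ∂ab = b − a.
The resulting 3×3 matrix has rank 2, and its Smith normal form has invariant factors (1,1).

Computing H_k = (kernel of ∂_k) / (image of ∂_{k+1}):

  H_0: rank C_0 − rank ∂_1 = 3 − 2 = 1, and the invariant factors of ∂_1 are all 1, so H_0 ≅ Z.
  H_1: rank ker ∂_1 − rank ∂_2 = (3 − 2) − 0 = 1, and there is no ∂_2, so H_1 ≅ Z.

As a check, the Euler characteristic is 3 − 3 = 0, which agrees with 1 − 1 = 0.

H_0 ≅ Z,  H_1 ≅ Z.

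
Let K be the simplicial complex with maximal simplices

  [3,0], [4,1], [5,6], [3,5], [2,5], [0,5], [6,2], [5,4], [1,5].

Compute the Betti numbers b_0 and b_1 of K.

b_0 = 1, b_1 = 3.

Take the total order 0 < 1 < 2 < 3 < 4 < 5 < 6 on the vertex set. Then K (dimension 1) consists of the simplices:

  0-simplices (7): [0], [1], [2], [3], [4], [5], [6]
  1-simplices (9): [0,3], [0,5], [1,4], [1,5], [2,5], [2,6], [3,5], [4,5], [5,6]

Hence C_0 ≅ Z^7, C_1 ≅ Z^9.

The boundary map ∂_1: C_1 → C_0 maps an edge to its endpoints' difference, ∂[p,q] = q − p.
The 7×9 boundary matrix has rank 6 and Smith normal form diag(1,1,1,1,1,1).

Now H_k = ker ∂_k / im ∂_{k+1}, so:

  H_0: rank C_0 − rank ∂_1 = 7 − 6 = 1, and the invariant factors of ∂_1 are all 1, so H_0 ≅ Z.
  H_1: rank ker ∂_1 − rank ∂_2 = (9 − 6) − 0 = 3, and there is no ∂_2, so H_1 ≅ Z^3.

Hence the Betti numbers are b_0 = 1, b_1 = 3.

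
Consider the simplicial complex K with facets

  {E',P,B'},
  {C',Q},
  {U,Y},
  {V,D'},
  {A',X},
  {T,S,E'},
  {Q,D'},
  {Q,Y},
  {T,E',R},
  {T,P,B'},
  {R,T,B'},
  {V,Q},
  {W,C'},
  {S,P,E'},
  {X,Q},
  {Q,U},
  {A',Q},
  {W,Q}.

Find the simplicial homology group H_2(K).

Fix the vertex order P < Q < R < S < T < U < V < W < X < Y < A' < B' < C' < D' < E' and write every simplex with vertices in increasing order. Then dim K = 2 and the simplices of K are:

  0-simplices (15): [P], [Q], [R], [S], [T], [U], [V], [W], [X], [Y], [A'], [B'], [C'], [D'], [E']
  1-simplices (24): (24 of them)
  2-simplices (6): [P,S,E'], [P,T,B'], [P,B',E'], [R,T,B'], [R,T,E'], [S,T,E']

giving chain groups C_0 ≅ Z^15, C_1 ≅ Z^24, C_2 ≅ Z^6.

Boundary ∂_1: C_1 → C_0 maps an edge to its endpoints' difference, ∂[p,q] = q − p.
The 15×24 boundary matrix has rank 13 and Smith normal form diag(1,1,1,1,1,1,1,1,1,1,1,1,1).

The boundary map ∂_2: C_2 → C_1 maps a triangle to the signed sum of its edges. For instance
  ∂[P,T,B'] = [T,B'] − [P,B'] + [P,T],
  ∂[R,T,E'] = [T,E'] − [R,E'] + [R,T].
The 24×6 boundary matrix has rank 6 and Smith normal form diag(1,1,1,1,1,1).

From H_k ≅ ker(∂_k) / im(∂_{k+1}) we obtain:

  H_2: rank ker ∂_2 − rank ∂_3 = (6 − 6) − 0 = 0, and there is no ∂_3, so H_2 ≅ 0.

H_2 = 0.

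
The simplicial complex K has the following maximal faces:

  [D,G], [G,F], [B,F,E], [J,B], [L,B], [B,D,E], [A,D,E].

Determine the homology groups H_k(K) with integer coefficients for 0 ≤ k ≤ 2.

H_0 ≅ Z,  H_1 ≅ Z,  H_2 = 0.

Take the total order A < B < D < E < F < G < J < L on the vertex set. Then K (dimension 2) consists of the simplices:

  0-simplices (8): A, B, D, E, F, G, J, L
  1-simplices (11): AD, AE, BD, BE, BF, BJ, BL, DE, DG, EF, FG
  2-simplices (3): ADE, BDE, BEF

so the chain groups are C_0 ≅ Z^8, C_1 ≅ Z^11, C_2 ≅ Z^3.

Boundary ∂_1: C_1 → C_0 is given by ∂[p,q] = [q] − [p]. For instance
  ∂AE = E − A.
This gives a 8×11 integer matrix of rank 7; reducing to Smith normal form yields diagonal entries (1,1,1,1,1,1,1).

Boundary ∂_2: C_2 → C_1 maps a triangle to the signed sum of its edges. For instance
  ∂ADE = DE − AE + AD,
  ∂BDE = DE − BE + BD.
This gives a 11×3 integer matrix of rank 3; reducing to Smith normal form yields diagonal entries (1,1,1).

Now H_k = ker ∂_k / im ∂_{k+1}, so:

  H_0: rank C_0 − rank ∂_1 = 8 − 7 = 1, and the invariant factors of ∂_1 are all 1, so H_0 ≅ Z.
  H_1: rank ker ∂_1 − rank ∂_2 = (11 − 7) − 3 = 1, and the invariant factors of ∂_2 are all 1, so H_1 ≅ Z.
  H_2: rank ker ∂_2 − rank ∂_3 = (3 − 3) − 0 = 0, and there is no ∂_3, so H_2 ≅ 0.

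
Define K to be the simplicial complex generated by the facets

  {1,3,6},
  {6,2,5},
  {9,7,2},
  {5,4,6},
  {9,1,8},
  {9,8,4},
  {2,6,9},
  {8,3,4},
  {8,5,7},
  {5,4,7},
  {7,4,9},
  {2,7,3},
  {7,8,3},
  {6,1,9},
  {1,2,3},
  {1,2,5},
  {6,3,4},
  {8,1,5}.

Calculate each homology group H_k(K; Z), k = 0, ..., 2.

Order the vertices as 1 < 2 < 3 < 4 < 5 < 6 < 7 < 8 < 9. Listing each simplex with vertices in this order, K has dimension 2 with simplices:

  0-simplices (9): [1], [2], [3], [4], [5], [6], [7], [8], [9]
  1-simplices (27): (27 of them)
  2-simplices (18): [1,2,3], [1,2,5], [1,3,6], [1,5,8], [1,6,9], [1,8,9], [2,3,7], [2,5,6], [2,6,9], [2,7,9], [3,4,6], [3,4,8], [3,7,8], [4,5,6], [4,5,7], [4,7,9], [4,8,9], [5,7,8]

so the chain groups are C_0 ≅ Z^9, C_1 ≅ Z^27, C_2 ≅ Z^18.

The boundary map ∂_1: C_1 → C_0 is given by ∂[p,q] = [q] − [p]. For instance
  ∂[2,5] = [5] − [2].
The resulting 9×27 matrix has rank 8, and its Smith normal form has invariant factors (1,1,1,1,1,1,1,1).

The boundary map ∂_2: C_2 → C_1 sends each 2-simplex [p,q,r] to [q,r] − [p,r] + [p,q]. For instance
  ∂[4,8,9] = [8,9] − [4,9] + [4,8],
  ∂[2,3,7] = [3,7] − [2,7] + [2,3].
As a 27×18 matrix over Z this has rank 18, with invariant factors (1,1,1,1,1,1,1,1,1,1,1,1,1,1,1,1,1,2).

Computing H_k = (kernel of ∂_k) / (image of ∂_{k+1}):

  H_0: rank C_0 − rank ∂_1 = 9 − 8 = 1, and the invariant factors of ∂_1 are all 1, so H_0 = Z.
  H_1: rank ker ∂_1 − rank ∂_2 = (27 − 8) − 18 = 1, and ∂_2 has invariant factor 2 > 1, so H_1 = Z × Z/2.
  H_2: rank ker ∂_2 − rank ∂_3 = (18 − 18) − 0 = 0, and there is no ∂_3, so H_2 = 0.

(K is a triangulation of the Klein bottle.)

H_0 ≅ Z,  H_1 ≅ Z × Z/2,  H_2 = 0.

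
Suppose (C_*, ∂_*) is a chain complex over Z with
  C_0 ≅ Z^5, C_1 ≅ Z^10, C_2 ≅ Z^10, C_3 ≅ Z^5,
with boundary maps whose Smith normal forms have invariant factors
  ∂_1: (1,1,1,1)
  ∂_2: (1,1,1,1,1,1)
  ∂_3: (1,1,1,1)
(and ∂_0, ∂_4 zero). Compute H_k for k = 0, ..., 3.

H_0 = Z,  H_1 = 0,  H_2 = 0,  H_3 = Z.

H_0: b_0 = 5 − 0 − 4 = 1; torsion from ∂_1 factors > 1: none. So H_0 = Z.
H_1: b_1 = 10 − 4 − 6 = 0; torsion from ∂_2 factors > 1: none. So H_1 = 0.
H_2: b_2 = 10 − 6 − 4 = 0; torsion from ∂_3 factors > 1: none. So H_2 = 0.
H_3: b_3 = 5 − 4 − 0 = 1; torsion from ∂_4 factors > 1: none. So H_3 = Z.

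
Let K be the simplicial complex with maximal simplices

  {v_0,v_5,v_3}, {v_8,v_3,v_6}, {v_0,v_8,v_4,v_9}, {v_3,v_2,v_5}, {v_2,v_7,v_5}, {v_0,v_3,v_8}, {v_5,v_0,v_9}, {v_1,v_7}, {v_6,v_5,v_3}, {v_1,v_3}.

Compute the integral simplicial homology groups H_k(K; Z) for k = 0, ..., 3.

Fix the vertex order v_0 < v_1 < v_2 < v_3 < v_4 < v_5 < v_6 < v_7 < v_8 < v_9 and write every simplex with vertices in increasing order. Then dim K = 3 and the simplices of K are:

  0-simplices (10): [v_0], [v_1], [v_2], [v_3], [v_4], [v_5], [v_6], [v_7], [v_8], [v_9]
  1-simplices (20): (20 of them)
  2-simplices (11): (11 of them)
  3-simplices (1): [v_0,v_4,v_8,v_9]

giving chain groups C_0 ≅ Z^10, C_1 ≅ Z^20, C_2 ≅ Z^11, C_3 ≅ Z^1.

The boundary map ∂_1: C_1 → C_0 is given by ∂[p,q] = [q] − [p]. For instance
  ∂[v_6,v_8] = [v_8] − [v_6].
The resulting 10×20 matrix has rank 9, and its Smith normal form has invariant factors (1,1,1,1,1,1,1,1,1).

∂_2: C_2 → C_1 acts by ∂[p,q,r] = [q,r] − [p,r] + [p,q]. For instance
  ∂[v_0,v_5,v_9] = [v_5,v_9] − [v_0,v_9] + [v_0,v_5],
  ∂[v_0,v_8,v_9] = [v_8,v_9] − [v_0,v_9] + [v_0,v_8].
This gives a 20×11 integer matrix of rank 10; reducing to Smith normal form yields diagonal entries (1,1,1,1,1,1,1,1,1,1).

∂_3: C_3 → C_2 sends each 3-simplex σ to the alternating sum Σ_i (−1)^i (σ with its i-th vertex removed). For instance
  ∂[v_0,v_4,v_8,v_9] = [v_4,v_8,v_9] − [v_0,v_8,v_9] + [v_0,v_4,v_9] − [v_0,v_4,v_8].
This gives a 11×1 integer matrix of rank 1; reducing to Smith normal form yields diagonal entries (1).

Now H_k = ker ∂_k / im ∂_{k+1}, so:

  H_0: rank C_0 − rank ∂_1 = 10 − 9 = 1, and the invariant factors of ∂_1 are all 1, so H_0 ≅ Z.
  H_1: rank ker ∂_1 − rank ∂_2 = (20 − 9) − 10 = 1, and the invariant factors of ∂_2 are all 1, so H_1 ≅ Z.
  H_2: rank ker ∂_2 − rank ∂_3 = (11 − 10) − 1 = 0, and the invariant factors of ∂_3 are all 1, so H_2 ≅ 0.
  H_3: rank ker ∂_3 − rank ∂_4 = (1 − 1) − 0 = 0, and there is no ∂_4, so H_3 ≅ 0.

As a check, the Euler characteristic is 10 − 20 + 11 − 1 = 0, which agrees with 1 − 1 + 0 − 0 = 0.

H_0 ≅ Z,  H_1 ≅ Z,  H_2 = 0,  H_3 = 0.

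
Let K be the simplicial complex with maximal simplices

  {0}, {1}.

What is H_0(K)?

K has 2 vertices.
rank ∂_0 = 0, rank ∂_1 = 0 ⇒ b_0 = 2 − 0 − 0 = 2. So H_0 = Z^2.

H_0 = Z^2.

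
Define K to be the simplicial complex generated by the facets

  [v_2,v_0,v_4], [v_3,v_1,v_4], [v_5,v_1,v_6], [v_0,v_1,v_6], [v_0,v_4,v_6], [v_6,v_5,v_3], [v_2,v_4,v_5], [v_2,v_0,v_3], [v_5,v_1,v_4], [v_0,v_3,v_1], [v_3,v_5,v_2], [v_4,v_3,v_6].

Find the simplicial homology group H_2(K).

H_2 = 0.

We work with the vertex ordering v_0 < v_1 < v_2 < v_3 < v_4 < v_5 < v_6. The simplices of K, each written with vertices in increasing order, are:

  0-simplices (7): [v_0], [v_1], [v_2], [v_3], [v_4], [v_5], [v_6]
  1-simplices (18): (18 of them)
  2-simplices (12): (12 of them)

Hence C_0 ≅ Z^7, C_1 ≅ Z^18, C_2 ≅ Z^12.

Boundary ∂_1: C_1 → C_0 maps an edge to its endpoints' difference, ∂[p,q] = q − p.
As a 7×18 matrix over Z this has rank 6, with invariant factors (1,1,1,1,1,1).

Boundary ∂_2: C_2 → C_1 acts by ∂[p,q,r] = [q,r] − [p,r] + [p,q]. For instance
  ∂[v_1,v_5,v_6] = [v_5,v_6] − [v_1,v_6] + [v_1,v_5],
  ∂[v_3,v_4,v_6] = [v_4,v_6] − [v_3,v_6] + [v_3,v_4].
The 18×12 boundary matrix has rank 12 and Smith normal form diag(1,1,1,1,1,1,1,1,1,1,1,2).

Now H_k = ker ∂_k / im ∂_{k+1}, so:

  H_2: rank ker ∂_2 − rank ∂_3 = (12 − 12) − 0 = 0, and there is no ∂_3, so H_2 ≅ 0.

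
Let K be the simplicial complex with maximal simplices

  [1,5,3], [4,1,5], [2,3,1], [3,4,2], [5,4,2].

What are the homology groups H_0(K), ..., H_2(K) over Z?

H_0 = Z,  H_1 = Z,  H_2 = 0.

Fix the vertex order 1 < 2 < 3 < 4 < 5 and write every simplex with vertices in increasing order. Then dim K = 2 and the simplices of K are:

  0-simplices (5): [1], [2], [3], [4], [5]
  1-simplices (10): [1,2], [1,3], [1,4], [1,5], [2,3], [2,4], [2,5], [3,4], [3,5], [4,5]
  2-simplices (5): [1,2,3], [1,3,5], [1,4,5], [2,3,4], [2,4,5]

Hence C_0 ≅ Z^5, C_1 ≅ Z^10, C_2 ≅ Z^5.

Boundary ∂_1: C_1 → C_0 sends each edge [p,q] (with p < q) to q − p. For instance
  ∂[1,3] = [3] − [1].
The 5×10 boundary matrix has rank 4 and Smith normal form diag(1,1,1,1).

The boundary map ∂_2: C_2 → C_1 sends each 2-simplex [p,q,r] to [q,r] − [p,r] + [p,q]. For instance
  ∂[1,4,5] = [4,5] − [1,5] + [1,4],
  ∂[1,3,5] = [3,5] − [1,5] + [1,3].
The resulting 10×5 matrix has rank 5, and its Smith normal form has invariant factors (1,1,1,1,1).

From H_k ≅ ker(∂_k) / im(∂_{k+1}) we obtain:

  H_0: rank C_0 − rank ∂_1 = 5 − 4 = 1, and the invariant factors of ∂_1 are all 1, so H_0 ≅ Z.
  H_1: rank ker ∂_1 − rank ∂_2 = (10 − 4) − 5 = 1, and the invariant factors of ∂_2 are all 1, so H_1 ≅ Z.
  H_2: rank ker ∂_2 − rank ∂_3 = (5 − 5) − 0 = 0, and there is no ∂_3, so H_2 ≅ 0.

As a check, the Euler characteristic is 5 − 10 + 5 = 0, which agrees with 1 − 1 + 0 = 0.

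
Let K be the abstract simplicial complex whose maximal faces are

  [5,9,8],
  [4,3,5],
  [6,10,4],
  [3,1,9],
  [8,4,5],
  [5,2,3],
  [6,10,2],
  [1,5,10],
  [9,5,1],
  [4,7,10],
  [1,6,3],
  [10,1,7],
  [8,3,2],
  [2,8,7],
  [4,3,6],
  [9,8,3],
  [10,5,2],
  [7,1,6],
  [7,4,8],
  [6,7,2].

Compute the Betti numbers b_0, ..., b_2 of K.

b_0 = 1, b_1 = 1, b_2 = 0.

Fix the vertex order 1 < 2 < 3 < 4 < 5 < 6 < 7 < 8 < 9 < 10 and write every simplex with vertices in increasing order. Then dim K = 2 and the simplices of K are:

  0-simplices (10): [1], [2], [3], [4], [5], [6], [7], [8], [9], [10]
  1-simplices (30): (30 of them)
  2-simplices (20): (20 of them)

Hence C_0 ≅ Z^10, C_1 ≅ Z^30, C_2 ≅ Z^20.

Boundary ∂_1: C_1 → C_0 is given by ∂[p,q] = [q] − [p]. For instance
  ∂[4,7] = [7] − [4].
This gives a 10×30 integer matrix of rank 9; reducing to Smith normal form yields diagonal entries (1,1,1,1,1,1,1,1,1).

The boundary map ∂_2: C_2 → C_1 acts by ∂[p,q,r] = [q,r] − [p,r] + [p,q]. For instance
  ∂[1,3,9] = [3,9] − [1,9] + [1,3],
  ∂[3,8,9] = [8,9] − [3,9] + [3,8].
As a 30×20 matrix over Z this has rank 20, with invariant factors (1,1,1,1,1,1,1,1,1,1,1,1,1,1,1,1,1,1,1,2).

Reading off H_k = ker ∂_k / im ∂_{k+1}:

  H_0: rank C_0 − rank ∂_1 = 10 − 9 = 1, and the invariant factors of ∂_1 are all 1, so H_0 ≅ Z.
  H_1: rank ker ∂_1 − rank ∂_2 = (30 − 9) − 20 = 1, and ∂_2 has invariant factor 2 > 1, so H_1 ≅ Z ⊕ Z/2.
  H_2: rank ker ∂_2 − rank ∂_3 = (20 − 20) − 0 = 0, and there is no ∂_3, so H_2 ≅ 0.

As a check, the Euler characteristic is 10 − 30 + 20 = 0, which agrees with 1 − 1 + 0 = 0.

Hence the Betti numbers are b_0 = 1, b_1 = 1, b_2 = 0.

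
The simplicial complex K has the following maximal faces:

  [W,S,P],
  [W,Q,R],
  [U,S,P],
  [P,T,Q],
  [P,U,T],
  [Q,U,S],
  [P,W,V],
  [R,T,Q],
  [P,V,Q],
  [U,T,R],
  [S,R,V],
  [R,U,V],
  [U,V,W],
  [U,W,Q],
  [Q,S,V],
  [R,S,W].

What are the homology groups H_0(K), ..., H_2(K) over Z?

Order the vertices as P < Q < R < S < T < U < V < W. Listing each simplex with vertices in this order, K has dimension 2 with simplices:

  0-simplices (8): P, Q, R, S, T, U, V, W
  1-simplices (24): PQ, PS, PT, PU, PV, PW, QR, QS, QT, QU, QV, QW, RS, RT, RU, RV, RW, SU, SV, SW, TU, UV, UW, VW
  2-simplices (16): PQT, PQV, PSU, PSW, PTU, PVW, QRT, QRW, QSU, QSV, QUW, RSV, RSW, RTU, RUV, UVW

so the chain groups are C_0 ≅ Z^8, C_1 ≅ Z^24, C_2 ≅ Z^16.

∂_1: C_1 → C_0 is given by ∂[p,q] = [q] − [p].
As a 8×24 matrix over Z this has rank 7, with invariant factors (1,1,1,1,1,1,1).

Boundary ∂_2: C_2 → C_1 sends each 2-simplex [p,q,r] to [q,r] − [p,r] + [p,q]. For instance
  ∂PQV = QV − PV + PQ,
  ∂QUW = UW − QW + QU.
This gives a 24×16 integer matrix of rank 15; reducing to Smith normal form yields diagonal entries (1,1,1,1,1,1,1,1,1,1,1,1,1,1,1).

From H_k ≅ ker(∂_k) / im(∂_{k+1}) we obtain:

  H_0: rank C_0 − rank ∂_1 = 8 − 7 = 1, and the invariant factors of ∂_1 are all 1, so H_0 ≅ Z.
  H_1: rank ker ∂_1 − rank ∂_2 = (24 − 7) − 15 = 2, and the invariant factors of ∂_2 are all 1, so H_1 ≅ Z^2.
  H_2: rank ker ∂_2 − rank ∂_3 = (16 − 15) − 0 = 1, and there is no ∂_3, so H_2 ≅ Z.

H_0 ≅ Z,  H_1 ≅ Z^2,  H_2 ≅ Z.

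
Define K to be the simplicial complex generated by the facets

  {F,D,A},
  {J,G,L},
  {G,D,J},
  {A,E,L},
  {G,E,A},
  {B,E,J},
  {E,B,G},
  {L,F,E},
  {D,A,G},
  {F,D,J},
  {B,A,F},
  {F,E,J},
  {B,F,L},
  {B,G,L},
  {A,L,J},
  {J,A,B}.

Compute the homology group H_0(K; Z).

Fix the vertex order A < B < D < E < F < G < J < L and write every simplex with vertices in increasing order. Then dim K = 2 and the simplices of K are:

  0-simplices (8): A, B, D, E, F, G, J, L
  1-simplices (24): AB, AD, AE, AF, AG, AJ, AL, BE, BF, BG, BJ, BL, DF, DG, DJ, EF, EG, EJ, EL, FJ, FL, GJ, GL, JL
  2-simplices (16): ABF, ABJ, ADF, ADG, AEG, AEL, AJL, BEG, BEJ, BFL, BGL, DFJ, DGJ, EFJ, EFL, GJL

Hence C_0 ≅ Z^8, C_1 ≅ Z^24, C_2 ≅ Z^16.

The boundary map ∂_1: C_1 → C_0 is given by ∂[p,q] = [q] − [p].
This gives a 8×24 integer matrix of rank 7; reducing to Smith normal form yields diagonal entries (1,1,1,1,1,1,1).

The boundary map ∂_2: C_2 → C_1 acts by ∂[p,q,r] = [q,r] − [p,r] + [p,q]. For instance
  ∂DFJ = FJ − DJ + DF,
  ∂GJL = JL − GL + GJ.
This gives a 24×16 integer matrix of rank 15; reducing to Smith normal form yields diagonal entries (1,1,1,1,1,1,1,1,1,1,1,1,1,1,1).

Reading off H_k = ker ∂_k / im ∂_{k+1}:

  H_0: rank C_0 − rank ∂_1 = 8 − 7 = 1, and the invariant factors of ∂_1 are all 1, so H_0 ≅ Z.

H_0 = Z.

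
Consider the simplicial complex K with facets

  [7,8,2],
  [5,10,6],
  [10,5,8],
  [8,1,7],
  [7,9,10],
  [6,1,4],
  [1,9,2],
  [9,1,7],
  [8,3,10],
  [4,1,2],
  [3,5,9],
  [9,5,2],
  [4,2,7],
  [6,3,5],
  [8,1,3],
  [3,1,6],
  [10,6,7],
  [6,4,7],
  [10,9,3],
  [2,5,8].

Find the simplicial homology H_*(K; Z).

K has 10 vertices, 30 edges, 20 triangles.
rank ∂_0 = 0, rank ∂_1 = 9 ⇒ b_0 = 10 − 0 − 9 = 1; all invariant factors of ∂_1 are 1 so no torsion. So H_0 = Z.
rank ∂_1 = 9, rank ∂_2 = 20 ⇒ b_1 = 30 − 9 − 20 = 1; ∂_2 has invariant factor(s) [2] giving torsion. So H_1 = Z × Z/2.
rank ∂_2 = 20, rank ∂_3 = 0 ⇒ b_2 = 20 − 20 − 0 = 0. So H_2 = 0.

H_0 ≅ Z,  H_1 ≅ Z × Z/2,  H_2 = 0.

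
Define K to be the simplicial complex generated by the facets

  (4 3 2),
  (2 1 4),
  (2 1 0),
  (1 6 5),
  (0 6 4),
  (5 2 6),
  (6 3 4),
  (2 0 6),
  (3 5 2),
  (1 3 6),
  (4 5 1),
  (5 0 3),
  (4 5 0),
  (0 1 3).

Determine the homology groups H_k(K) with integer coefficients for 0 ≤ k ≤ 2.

H_0 = Z,  H_1 = Z^2,  H_2 = Z.

We work with the vertex ordering 0 < 1 < 2 < 3 < 4 < 5 < 6. The simplices of K, each written with vertices in increasing order, are:

  0-simplices (7): [0], [1], [2], [3], [4], [5], [6]
  1-simplices (21): [0,1], [0,2], [0,3], [0,4], [0,5], [0,6], [1,2], [1,3], [1,4], [1,5], [1,6], [2,3], [2,4], [2,5], [2,6], [3,4], [3,5], [3,6], [4,5], [4,6], [5,6]
  2-simplices (14): [0,1,2], [0,1,3], [0,2,6], [0,3,5], [0,4,5], [0,4,6], [1,2,4], [1,3,6], [1,4,5], [1,5,6], [2,3,4], [2,3,5], [2,5,6], [3,4,6]

so the chain groups are C_0 ≅ Z^7, C_1 ≅ Z^21, C_2 ≅ Z^14.

∂_1: C_1 → C_0 sends each edge [p,q] (with p < q) to q − p. For instance
  ∂[0,2] = [2] − [0].
The resulting 7×21 matrix has rank 6, and its Smith normal form has invariant factors (1,1,1,1,1,1).

The boundary map ∂_2: C_2 → C_1 sends each 2-simplex [p,q,r] to [q,r] − [p,r] + [p,q]. For instance
  ∂[2,3,5] = [3,5] − [2,5] + [2,3],
  ∂[1,5,6] = [5,6] − [1,6] + [1,5].
The resulting 21×14 matrix has rank 13, and its Smith normal form has invariant factors (1,1,1,1,1,1,1,1,1,1,1,1,1).

Now H_k = ker ∂_k / im ∂_{k+1}, so:

  H_0: rank C_0 − rank ∂_1 = 7 − 6 = 1, and the invariant factors of ∂_1 are all 1, so H_0 ≅ Z.
  H_1: rank ker ∂_1 − rank ∂_2 = (21 − 6) − 13 = 2, and the invariant factors of ∂_2 are all 1, so H_1 ≅ Z^2.
  H_2: rank ker ∂_2 − rank ∂_3 = (14 − 13) − 0 = 1, and there is no ∂_3, so H_2 ≅ Z.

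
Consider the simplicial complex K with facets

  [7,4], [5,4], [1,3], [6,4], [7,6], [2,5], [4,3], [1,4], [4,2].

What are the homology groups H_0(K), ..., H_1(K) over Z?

K has 7 vertices, 9 edges.
rank ∂_0 = 0, rank ∂_1 = 6 ⇒ b_0 = 7 − 0 − 6 = 1; all invariant factors of ∂_1 are 1 so no torsion. So H_0 = Z.
rank ∂_1 = 6, rank ∂_2 = 0 ⇒ b_1 = 9 − 6 − 0 = 3. So H_1 = Z^3.

H_0 = Z,  H_1 = Z^3.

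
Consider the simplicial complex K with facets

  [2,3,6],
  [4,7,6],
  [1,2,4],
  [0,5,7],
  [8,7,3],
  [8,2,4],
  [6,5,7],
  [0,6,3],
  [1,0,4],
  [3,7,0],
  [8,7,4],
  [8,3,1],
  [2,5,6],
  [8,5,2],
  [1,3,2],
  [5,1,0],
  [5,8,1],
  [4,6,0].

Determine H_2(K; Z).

Take the total order 0 < 1 < 2 < 3 < 4 < 5 < 6 < 7 < 8 on the vertex set. Then K (dimension 2) consists of the simplices:

  0-simplices (9): [0], [1], [2], [3], [4], [5], [6], [7], [8]
  1-simplices (27): (27 of them)
  2-simplices (18): [0,1,4], [0,1,5], [0,3,6], [0,3,7], [0,4,6], [0,5,7], [1,2,3], [1,2,4], [1,3,8], [1,5,8], [2,3,6], [2,4,8], [2,5,6], [2,5,8], [3,7,8], [4,6,7], [4,7,8], [5,6,7]

so the chain groups are C_0 ≅ Z^9, C_1 ≅ Z^27, C_2 ≅ Z^18.

The boundary map ∂_1: C_1 → C_0 sends each edge [p,q] (with p < q) to q − p.
The resulting 9×27 matrix has rank 8, and its Smith normal form has invariant factors (1,1,1,1,1,1,1,1).

The boundary map ∂_2: C_2 → C_1 sends each 2-simplex [p,q,r] to [q,r] − [p,r] + [p,q]. For instance
  ∂[0,3,7] = [3,7] − [0,7] + [0,3],
  ∂[1,5,8] = [5,8] − [1,8] + [1,5].
As a 27×18 matrix over Z this has rank 18, with invariant factors (1,1,1,1,1,1,1,1,1,1,1,1,1,1,1,1,1,2).

Now H_k = ker ∂_k / im ∂_{k+1}, so:

  H_2: rank ker ∂_2 − rank ∂_3 = (18 − 18) − 0 = 0, and there is no ∂_3, so H_2 = 0.

(K is a triangulation of the Klein bottle.)

H_2 = 0.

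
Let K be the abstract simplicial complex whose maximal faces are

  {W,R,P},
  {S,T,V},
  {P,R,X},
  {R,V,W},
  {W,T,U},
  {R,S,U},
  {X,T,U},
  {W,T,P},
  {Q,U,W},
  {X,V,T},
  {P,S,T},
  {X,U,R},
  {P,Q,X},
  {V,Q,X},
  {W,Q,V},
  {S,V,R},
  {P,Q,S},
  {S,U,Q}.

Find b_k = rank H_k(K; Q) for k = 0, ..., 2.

Order the vertices as P < Q < R < S < T < U < V < W < X. Listing each simplex with vertices in this order, K has dimension 2 with simplices:

  0-simplices (9): P, Q, R, S, T, U, V, W, X
  1-simplices (27): PQ, PR, PS, PT, PW, PX, QS, QU, QV, QW, QX, RS, RU, RV, RW, RX, ST, SU, SV, TU, TV, TW, TX, UW, UX, VW, VX
  2-simplices (18): PQS, PQX, PRW, PRX, PST, PTW, QSU, QUW, QVW, QVX, RSU, RSV, RUX, RVW, STV, TUW, TUX, TVX

so the chain groups are C_0 ≅ Z^9, C_1 ≅ Z^27, C_2 ≅ Z^18.

Boundary ∂_1: C_1 → C_0 maps an edge to its endpoints' difference, ∂[p,q] = q − p.
The resulting 9×27 matrix has rank 8, and its Smith normal form has invariant factors (1,1,1,1,1,1,1,1).

∂_2: C_2 → C_1 maps a triangle to the signed sum of its edges. For instance
  ∂QUW = UW − QW + QU,
  ∂TVX = VX − TX + TV.
The resulting 27×18 matrix has rank 17, and its Smith normal form has invariant factors (1,1,1,1,1,1,1,1,1,1,1,1,1,1,1,1,1).

Now H_k = ker ∂_k / im ∂_{k+1}, so:

  H_0: rank C_0 − rank ∂_1 = 9 − 8 = 1, and the invariant factors of ∂_1 are all 1, so H_0 ≅ Z.
  H_1: rank ker ∂_1 − rank ∂_2 = (27 − 8) − 17 = 2, and the invariant factors of ∂_2 are all 1, so H_1 ≅ Z^2.
  H_2: rank ker ∂_2 − rank ∂_3 = (18 − 17) − 0 = 1, and there is no ∂_3, so H_2 ≅ Z.

Hence the Betti numbers are b_0 = 1, b_1 = 2, b_2 = 1.

b_0 = 1, b_1 = 2, b_2 = 1.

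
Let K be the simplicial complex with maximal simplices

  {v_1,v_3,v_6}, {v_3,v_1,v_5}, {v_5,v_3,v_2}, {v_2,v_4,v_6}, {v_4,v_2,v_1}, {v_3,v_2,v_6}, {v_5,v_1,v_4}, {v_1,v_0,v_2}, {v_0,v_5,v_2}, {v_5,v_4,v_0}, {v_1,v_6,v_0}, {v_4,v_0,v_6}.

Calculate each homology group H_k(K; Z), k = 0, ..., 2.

H_0 ≅ Z,  H_1 ≅ Z/2,  H_2 = 0.

Take the total order v_0 < v_1 < v_2 < v_3 < v_4 < v_5 < v_6 on the vertex set. Then K (dimension 2) consists of the simplices:

  0-simplices (7): [v_0], [v_1], [v_2], [v_3], [v_4], [v_5], [v_6]
  1-simplices (18): (18 of them)
  2-simplices (12): (12 of them)

giving chain groups C_0 ≅ Z^7, C_1 ≅ Z^18, C_2 ≅ Z^12.

∂_1: C_1 → C_0 is given by ∂[p,q] = [q] − [p].
The 7×18 boundary matrix has rank 6 and Smith normal form diag(1,1,1,1,1,1).

Boundary ∂_2: C_2 → C_1 maps a triangle to the signed sum of its edges. For instance
  ∂[v_0,v_4,v_6] = [v_4,v_6] − [v_0,v_6] + [v_0,v_4],
  ∂[v_1,v_4,v_5] = [v_4,v_5] − [v_1,v_5] + [v_1,v_4].
The 18×12 boundary matrix has rank 12 and Smith normal form diag(1,1,1,1,1,1,1,1,1,1,1,2).

Reading off H_k = ker ∂_k / im ∂_{k+1}:

  H_0: rank C_0 − rank ∂_1 = 7 − 6 = 1, and the invariant factors of ∂_1 are all 1, so H_0 ≅ Z.
  H_1: rank ker ∂_1 − rank ∂_2 = (18 − 6) − 12 = 0, and ∂_2 has invariant factor 2 > 1, so H_1 ≅ Z/2.
  H_2: rank ker ∂_2 − rank ∂_3 = (12 − 12) − 0 = 0, and there is no ∂_3, so H_2 ≅ 0.

As a check, the Euler characteristic is 7 − 18 + 12 = 1, which agrees with 1 − 0 + 0 = 1.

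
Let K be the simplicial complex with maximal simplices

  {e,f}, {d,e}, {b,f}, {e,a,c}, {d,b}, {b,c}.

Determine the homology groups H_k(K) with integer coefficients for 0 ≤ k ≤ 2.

H_0 ≅ Z,  H_1 ≅ Z^2,  H_2 = 0.

Take the total order a < b < c < d < e < f on the vertex set. Then K (dimension 2) consists of the simplices:

  0-simplices (6): a, b, c, d, e, f
  1-simplices (8): ac, ae, bc, bd, bf, ce, de, ef
  2-simplices (1): ace

so the chain groups are C_0 ≅ Z^6, C_1 ≅ Z^8, C_2 ≅ Z^1.

The boundary map ∂_1: C_1 → C_0 maps an edge to its endpoints' difference, ∂[p,q] = q − p.
The resulting 6×8 matrix has rank 5, and its Smith normal form has invariant factors (1,1,1,1,1).

Boundary ∂_2: C_2 → C_1 acts by ∂[p,q,r] = [q,r] − [p,r] + [p,q]. For instance
  ∂ace = ce − ae + ac.
As a 8×1 matrix over Z this has rank 1, with invariant factors (1).

Computing H_k = (kernel of ∂_k) / (image of ∂_{k+1}):

  H_0: rank C_0 − rank ∂_1 = 6 − 5 = 1, and the invariant factors of ∂_1 are all 1, so H_0 ≅ Z.
  H_1: rank ker ∂_1 − rank ∂_2 = (8 − 5) − 1 = 2, and the invariant factors of ∂_2 are all 1, so H_1 ≅ Z^2.
  H_2: rank ker ∂_2 − rank ∂_3 = (1 − 1) − 0 = 0, and there is no ∂_3, so H_2 ≅ 0.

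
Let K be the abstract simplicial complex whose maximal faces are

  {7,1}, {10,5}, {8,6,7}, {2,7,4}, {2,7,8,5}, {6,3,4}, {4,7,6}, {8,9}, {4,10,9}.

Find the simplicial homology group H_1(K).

Order the vertices as 1 < 2 < 3 < 4 < 5 < 6 < 7 < 8 < 9 < 10. Listing each simplex with vertices in this order, K has dimension 3 with simplices:

  0-simplices (10): [1], [2], [3], [4], [5], [6], [7], [8], [9], [10]
  1-simplices (19): [1,7], [2,4], [2,5], [2,7], [2,8], [3,4], [3,6], [4,6], [4,7], [4,9], [4,10], [5,7], [5,8], [5,10], [6,7], [6,8], [7,8], [8,9], [9,10]
  2-simplices (9): [2,4,7], [2,5,7], [2,5,8], [2,7,8], [3,4,6], [4,6,7], [4,9,10], [5,7,8], [6,7,8]
  3-simplices (1): [2,5,7,8]

Hence C_0 ≅ Z^10, C_1 ≅ Z^19, C_2 ≅ Z^9, C_3 ≅ Z^1.

The boundary map ∂_1: C_1 → C_0 maps an edge to its endpoints' difference, ∂[p,q] = q − p. For instance
  ∂[5,10] = [10] − [5].
As a 10×19 matrix over Z this has rank 9, with invariant factors (1,1,1,1,1,1,1,1,1).

The boundary map ∂_2: C_2 → C_1 maps a triangle to the signed sum of its edges. For instance
  ∂[3,4,6] = [4,6] − [3,6] + [3,4],
  ∂[4,9,10] = [9,10] − [4,10] + [4,9].
As a 19×9 matrix over Z this has rank 8, with invariant factors (1,1,1,1,1,1,1,1).

The boundary map ∂_3: C_3 → C_2 sends each 3-simplex σ to the alternating sum Σ_i (−1)^i (σ with its i-th vertex removed). For instance
  ∂[2,5,7,8] = [5,7,8] − [2,7,8] + [2,5,8] − [2,5,7].
This gives a 9×1 integer matrix of rank 1; reducing to Smith normal form yields diagonal entries (1).

Now H_k = ker ∂_k / im ∂_{k+1}, so:

  H_1: rank ker ∂_1 − rank ∂_2 = (19 − 9) − 8 = 2, and the invariant factors of ∂_2 are all 1, so H_1 = Z^2.

H_1 ≅ Z^2.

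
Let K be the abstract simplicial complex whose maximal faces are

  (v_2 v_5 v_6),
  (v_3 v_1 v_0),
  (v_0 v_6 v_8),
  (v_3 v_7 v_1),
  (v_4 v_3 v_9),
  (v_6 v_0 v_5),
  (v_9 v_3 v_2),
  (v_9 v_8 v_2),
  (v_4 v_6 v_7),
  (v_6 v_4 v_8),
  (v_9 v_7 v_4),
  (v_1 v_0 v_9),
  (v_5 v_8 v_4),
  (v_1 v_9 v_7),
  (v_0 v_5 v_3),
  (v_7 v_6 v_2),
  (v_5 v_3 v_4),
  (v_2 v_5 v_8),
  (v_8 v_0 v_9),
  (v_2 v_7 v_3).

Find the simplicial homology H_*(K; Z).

Take the total order v_0 < v_1 < v_2 < v_3 < v_4 < v_5 < v_6 < v_7 < v_8 < v_9 on the vertex set. Then K (dimension 2) consists of the simplices:

  0-simplices (10): [v_0], [v_1], [v_2], [v_3], [v_4], [v_5], [v_6], [v_7], [v_8], [v_9]
  1-simplices (30): (30 of them)
  2-simplices (20): (20 of them)

giving chain groups C_0 ≅ Z^10, C_1 ≅ Z^30, C_2 ≅ Z^20.

The boundary map ∂_1: C_1 → C_0 is given by ∂[p,q] = [q] − [p].
This gives a 10×30 integer matrix of rank 9; reducing to Smith normal form yields diagonal entries (1,1,1,1,1,1,1,1,1).

Boundary ∂_2: C_2 → C_1 sends each 2-simplex [p,q,r] to [q,r] − [p,r] + [p,q]. For instance
  ∂[v_3,v_4,v_5] = [v_4,v_5] − [v_3,v_5] + [v_3,v_4],
  ∂[v_1,v_7,v_9] = [v_7,v_9] − [v_1,v_9] + [v_1,v_7].
The resulting 30×20 matrix has rank 20, and its Smith normal form has invariant factors (1,1,1,1,1,1,1,1,1,1,1,1,1,1,1,1,1,1,1,2).

Reading off H_k = ker ∂_k / im ∂_{k+1}:

  H_0: rank C_0 − rank ∂_1 = 10 − 9 = 1, and the invariant factors of ∂_1 are all 1, so H_0 ≅ Z.
  H_1: rank ker ∂_1 − rank ∂_2 = (30 − 9) − 20 = 1, and ∂_2 has invariant factor 2 > 1, so H_1 ≅ Z ⊕ Z/2.
  H_2: rank ker ∂_2 − rank ∂_3 = (20 − 20) − 0 = 0, and there is no ∂_3, so H_2 ≅ 0.

As a check, the Euler characteristic is 10 − 30 + 20 = 0, which agrees with 1 − 1 + 0 = 0.

H_0 ≅ Z,  H_1 ≅ Z ⊕ Z/2,  H_2 = 0.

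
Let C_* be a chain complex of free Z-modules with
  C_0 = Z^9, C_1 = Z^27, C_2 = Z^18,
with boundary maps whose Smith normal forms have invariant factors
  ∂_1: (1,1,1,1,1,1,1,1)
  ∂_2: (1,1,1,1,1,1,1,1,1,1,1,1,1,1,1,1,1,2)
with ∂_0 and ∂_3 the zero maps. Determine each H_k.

H_0: b_0 = 9 − 0 − 8 = 1; torsion from ∂_1 factors > 1: none. So H_0 ≅ Z.
H_1: b_1 = 27 − 8 − 18 = 1; torsion from ∂_2 factors > 1: [2]. So H_1 ≅ Z ⊕ Z_2.
H_2: b_2 = 18 − 18 − 0 = 0; torsion from ∂_3 factors > 1: none. So H_2 ≅ 0.

H_0 ≅ Z,  H_1 ≅ Z ⊕ Z_2,  H_2 = 0.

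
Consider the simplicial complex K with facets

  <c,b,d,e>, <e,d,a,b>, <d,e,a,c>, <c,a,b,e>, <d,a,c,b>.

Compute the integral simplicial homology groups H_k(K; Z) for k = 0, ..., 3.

Take the total order a < b < c < d < e on the vertex set. Then K (dimension 3) consists of the simplices:

  0-simplices (5): a, b, c, d, e
  1-simplices (10): ab, ac, ad, ae, bc, bd, be, cd, ce, de
  2-simplices (10): abc, abd, abe, acd, ace, ade, bcd, bce, bde, cde
  3-simplices (5): abcd, abce, abde, acde, bcde

so the chain groups are C_0 ≅ Z^5, C_1 ≅ Z^10, C_2 ≅ Z^10, C_3 ≅ Z^5.

∂_1: C_1 → C_0 sends each edge [p,q] (with p < q) to q − p. For instance
  ∂bd = d − b.
The 5×10 boundary matrix has rank 4 and Smith normal form diag(1,1,1,1).

Boundary ∂_2: C_2 → C_1 sends each 2-simplex [p,q,r] to [q,r] − [p,r] + [p,q]. For instance
  ∂ade = de − ae + ad,
  ∂abe = be − ae + ab.
As a 10×10 matrix over Z this has rank 6, with invariant factors (1,1,1,1,1,1).

The boundary map ∂_3: C_3 → C_2 sends each 3-simplex σ to the alternating sum Σ_i (−1)^i (σ with its i-th vertex removed). For instance
  ∂bcde = cde − bde + bce − bcd,
  ∂abcd = bcd − acd + abd − abc.
The resulting 10×5 matrix has rank 4, and its Smith normal form has invariant factors (1,1,1,1).

Reading off H_k = ker ∂_k / im ∂_{k+1}:

  H_0: rank C_0 − rank ∂_1 = 5 − 4 = 1, and the invariant factors of ∂_1 are all 1, so H_0 = Z.
  H_1: rank ker ∂_1 − rank ∂_2 = (10 − 4) − 6 = 0, and the invariant factors of ∂_2 are all 1, so H_1 = 0.
  H_2: rank ker ∂_2 − rank ∂_3 = (10 − 6) − 4 = 0, and the invariant factors of ∂_3 are all 1, so H_2 = 0.
  H_3: rank ker ∂_3 − rank ∂_4 = (5 − 4) − 0 = 1, and there is no ∂_4, so H_3 = Z.

As a check, the Euler characteristic is 5 − 10 + 10 − 5 = 0, which agrees with 1 − 0 + 0 − 1 = 0.

H_0 ≅ Z,  H_1 = 0,  H_2 = 0,  H_3 ≅ Z.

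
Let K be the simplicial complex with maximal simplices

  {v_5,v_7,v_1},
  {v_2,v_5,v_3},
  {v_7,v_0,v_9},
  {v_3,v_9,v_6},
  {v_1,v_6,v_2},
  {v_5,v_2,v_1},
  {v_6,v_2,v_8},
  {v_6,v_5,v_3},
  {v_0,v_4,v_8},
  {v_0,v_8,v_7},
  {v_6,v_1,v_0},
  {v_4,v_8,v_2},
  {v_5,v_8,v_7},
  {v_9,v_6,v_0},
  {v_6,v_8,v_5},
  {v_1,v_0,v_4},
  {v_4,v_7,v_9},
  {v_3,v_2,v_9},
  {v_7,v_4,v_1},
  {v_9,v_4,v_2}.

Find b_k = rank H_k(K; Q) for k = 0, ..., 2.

We work with the vertex ordering v_0 < v_1 < v_2 < v_3 < v_4 < v_5 < v_6 < v_7 < v_8 < v_9. The simplices of K, each written with vertices in increasing order, are:

  0-simplices (10): [v_0], [v_1], [v_2], [v_3], [v_4], [v_5], [v_6], [v_7], [v_8], [v_9]
  1-simplices (30): (30 of them)
  2-simplices (20): (20 of them)

so the chain groups are C_0 ≅ Z^10, C_1 ≅ Z^30, C_2 ≅ Z^20.

Boundary ∂_1: C_1 → C_0 maps an edge to its endpoints' difference, ∂[p,q] = q − p. For instance
  ∂[v_1,v_5] = [v_5] − [v_1].
As a 10×30 matrix over Z this has rank 9, with invariant factors (1,1,1,1,1,1,1,1,1).

∂_2: C_2 → C_1 sends each 2-simplex [p,q,r] to [q,r] − [p,r] + [p,q]. For instance
  ∂[v_2,v_3,v_5] = [v_3,v_5] − [v_2,v_5] + [v_2,v_3],
  ∂[v_2,v_3,v_9] = [v_3,v_9] − [v_2,v_9] + [v_2,v_3].
The 30×20 boundary matrix has rank 20 and Smith normal form diag(1,1,1,1,1,1,1,1,1,1,1,1,1,1,1,1,1,1,1,2).

From H_k ≅ ker(∂_k) / im(∂_{k+1}) we obtain:

  H_0: rank C_0 − rank ∂_1 = 10 − 9 = 1, and the invariant factors of ∂_1 are all 1, so H_0 ≅ Z.
  H_1: rank ker ∂_1 − rank ∂_2 = (30 − 9) − 20 = 1, and ∂_2 has invariant factor 2 > 1, so H_1 ≅ Z ⊕ Z_2.
  H_2: rank ker ∂_2 − rank ∂_3 = (20 − 20) − 0 = 0, and there is no ∂_3, so H_2 ≅ 0.

Hence the Betti numbers are b_0 = 1, b_1 = 1, b_2 = 0.

b_0 = 1, b_1 = 1, b_2 = 0.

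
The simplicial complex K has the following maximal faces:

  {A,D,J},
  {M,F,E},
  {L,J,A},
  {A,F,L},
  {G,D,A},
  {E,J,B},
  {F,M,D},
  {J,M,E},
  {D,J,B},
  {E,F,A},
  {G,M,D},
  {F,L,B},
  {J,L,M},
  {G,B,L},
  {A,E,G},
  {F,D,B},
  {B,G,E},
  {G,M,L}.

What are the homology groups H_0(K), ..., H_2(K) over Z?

H_0 = Z,  H_1 = Z^2,  H_2 = Z.

Fix the vertex order A < B < D < E < F < G < J < L < M and write every simplex with vertices in increasing order. Then dim K = 2 and the simplices of K are:

  0-simplices (9): A, B, D, E, F, G, J, L, M
  1-simplices (27): AD, AE, AF, AG, AJ, AL, BD, BE, BF, BG, BJ, BL, DF, DG, DJ, DM, EF, EG, EJ, EM, FL, FM, GL, GM, JL, JM, LM
  2-simplices (18): ADG, ADJ, AEF, AEG, AFL, AJL, BDF, BDJ, BEG, BEJ, BFL, BGL, DFM, DGM, EFM, EJM, GLM, JLM

giving chain groups C_0 ≅ Z^9, C_1 ≅ Z^27, C_2 ≅ Z^18.

Boundary ∂_1: C_1 → C_0 is given by ∂[p,q] = [q] − [p]. For instance
  ∂EF = F − E.
The 9×27 boundary matrix has rank 8 and Smith normal form diag(1,1,1,1,1,1,1,1).

Boundary ∂_2: C_2 → C_1 sends each 2-simplex [p,q,r] to [q,r] − [p,r] + [p,q]. For instance
  ∂EJM = JM − EM + EJ,
  ∂AJL = JL − AL + AJ.
The resulting 27×18 matrix has rank 17, and its Smith normal form has invariant factors (1,1,1,1,1,1,1,1,1,1,1,1,1,1,1,1,1).

From H_k ≅ ker(∂_k) / im(∂_{k+1}) we obtain:

  H_0: rank C_0 − rank ∂_1 = 9 − 8 = 1, and the invariant factors of ∂_1 are all 1, so H_0 = Z.
  H_1: rank ker ∂_1 − rank ∂_2 = (27 − 8) − 17 = 2, and the invariant factors of ∂_2 are all 1, so H_1 = Z^2.
  H_2: rank ker ∂_2 − rank ∂_3 = (18 − 17) − 0 = 1, and there is no ∂_3, so H_2 = Z.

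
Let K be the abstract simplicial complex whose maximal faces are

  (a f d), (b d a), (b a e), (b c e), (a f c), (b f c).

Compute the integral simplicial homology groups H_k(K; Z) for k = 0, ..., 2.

Take the total order a < b < c < d < e < f on the vertex set. Then K (dimension 2) consists of the simplices:

  0-simplices (6): a, b, c, d, e, f
  1-simplices (12): ab, ac, ad, ae, af, bc, bd, be, bf, ce, cf, df
  2-simplices (6): abd, abe, acf, adf, bce, bcf

giving chain groups C_0 ≅ Z^6, C_1 ≅ Z^12, C_2 ≅ Z^6.

The boundary map ∂_1: C_1 → C_0 is given by ∂[p,q] = [q] − [p].
As a 6×12 matrix over Z this has rank 5, with invariant factors (1,1,1,1,1).

∂_2: C_2 → C_1 sends each 2-simplex [p,q,r] to [q,r] − [p,r] + [p,q]. For instance
  ∂acf = cf − af + ac,
  ∂abe = be − ae + ab.
This gives a 12×6 integer matrix of rank 6; reducing to Smith normal form yields diagonal entries (1,1,1,1,1,1).

Now H_k = ker ∂_k / im ∂_{k+1}, so:

  H_0: rank C_0 − rank ∂_1 = 6 − 5 = 1, and the invariant factors of ∂_1 are all 1, so H_0 = Z.
  H_1: rank ker ∂_1 − rank ∂_2 = (12 − 5) − 6 = 1, and the invariant factors of ∂_2 are all 1, so H_1 = Z.
  H_2: rank ker ∂_2 − rank ∂_3 = (6 − 6) − 0 = 0, and there is no ∂_3, so H_2 = 0.

As a check, the Euler characteristic is 6 − 12 + 6 = 0, which agrees with 1 − 1 + 0 = 0.

H_0 = Z,  H_1 = Z,  H_2 = 0.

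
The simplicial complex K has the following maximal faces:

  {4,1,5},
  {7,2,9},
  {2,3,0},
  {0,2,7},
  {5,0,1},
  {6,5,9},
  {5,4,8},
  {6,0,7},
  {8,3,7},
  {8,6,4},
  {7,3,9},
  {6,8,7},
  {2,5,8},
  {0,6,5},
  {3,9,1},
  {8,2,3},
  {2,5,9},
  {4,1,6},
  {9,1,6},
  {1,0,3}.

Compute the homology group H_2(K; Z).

Take the total order 0 < 1 < 2 < 3 < 4 < 5 < 6 < 7 < 8 < 9 on the vertex set. Then K (dimension 2) consists of the simplices:

  0-simplices (10): [0], [1], [2], [3], [4], [5], [6], [7], [8], [9]
  1-simplices (30): (30 of them)
  2-simplices (20): (20 of them)

Hence C_0 ≅ Z^10, C_1 ≅ Z^30, C_2 ≅ Z^20.

Boundary ∂_1: C_1 → C_0 sends each edge [p,q] (with p < q) to q − p.
This gives a 10×30 integer matrix of rank 9; reducing to Smith normal form yields diagonal entries (1,1,1,1,1,1,1,1,1).

∂_2: C_2 → C_1 acts by ∂[p,q,r] = [q,r] − [p,r] + [p,q]. For instance
  ∂[5,6,9] = [6,9] − [5,9] + [5,6],
  ∂[3,7,9] = [7,9] − [3,9] + [3,7].
As a 30×20 matrix over Z this has rank 20, with invariant factors (1,1,1,1,1,1,1,1,1,1,1,1,1,1,1,1,1,1,1,2).

Now H_k = ker ∂_k / im ∂_{k+1}, so:

  H_2: rank ker ∂_2 − rank ∂_3 = (20 − 20) − 0 = 0, and there is no ∂_3, so H_2 = 0.

H_2 ≅ 0.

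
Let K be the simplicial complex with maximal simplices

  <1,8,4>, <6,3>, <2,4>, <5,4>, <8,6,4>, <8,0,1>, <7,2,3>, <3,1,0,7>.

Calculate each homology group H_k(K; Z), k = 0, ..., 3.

Order the vertices as 0 < 1 < 2 < 3 < 4 < 5 < 6 < 7 < 8. Listing each simplex with vertices in this order, K has dimension 3 with simplices:

  0-simplices (9): [0], [1], [2], [3], [4], [5], [6], [7], [8]
  1-simplices (17): [0,1], [0,3], [0,7], [0,8], [1,3], [1,4], [1,7], [1,8], [2,3], [2,4], [2,7], [3,6], [3,7], [4,5], [4,6], [4,8], [6,8]
  2-simplices (8): [0,1,3], [0,1,7], [0,1,8], [0,3,7], [1,3,7], [1,4,8], [2,3,7], [4,6,8]
  3-simplices (1): [0,1,3,7]

giving chain groups C_0 ≅ Z^9, C_1 ≅ Z^17, C_2 ≅ Z^8, C_3 ≅ Z^1.

Boundary ∂_1: C_1 → C_0 sends each edge [p,q] (with p < q) to q − p.
As a 9×17 matrix over Z this has rank 8, with invariant factors (1,1,1,1,1,1,1,1).

Boundary ∂_2: C_2 → C_1 maps a triangle to the signed sum of its edges. For instance
  ∂[0,1,8] = [1,8] − [0,8] + [0,1],
  ∂[1,3,7] = [3,7] − [1,7] + [1,3].
As a 17×8 matrix over Z this has rank 7, with invariant factors (1,1,1,1,1,1,1).

The boundary map ∂_3: C_3 → C_2 sends each 3-simplex σ to the alternating sum Σ_i (−1)^i (σ with its i-th vertex removed). For instance
  ∂[0,1,3,7] = [1,3,7] − [0,3,7] + [0,1,7] − [0,1,3].
The resulting 8×1 matrix has rank 1, and its Smith normal form has invariant factors (1).

Reading off H_k = ker ∂_k / im ∂_{k+1}:

  H_0: rank C_0 − rank ∂_1 = 9 − 8 = 1, and the invariant factors of ∂_1 are all 1, so H_0 = Z.
  H_1: rank ker ∂_1 − rank ∂_2 = (17 − 8) − 7 = 2, and the invariant factors of ∂_2 are all 1, so H_1 = Z^2.
  H_2: rank ker ∂_2 − rank ∂_3 = (8 − 7) − 1 = 0, and the invariant factors of ∂_3 are all 1, so H_2 = 0.
  H_3: rank ker ∂_3 − rank ∂_4 = (1 − 1) − 0 = 0, and there is no ∂_4, so H_3 = 0.

As a check, the Euler characteristic is 9 − 17 + 8 − 1 = -1, which agrees with 1 − 2 + 0 − 0 = -1.

H_0 = Z,  H_1 = Z^2,  H_2 = 0,  H_3 = 0.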